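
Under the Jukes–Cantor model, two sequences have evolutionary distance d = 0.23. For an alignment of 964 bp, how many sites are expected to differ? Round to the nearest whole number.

Invert JC69: p = (3/4)(1 − e^(−4d/3)) = 0.75 × (1 − e^(-0.306667)) = 0.75 × (1 − 0.735896) = 0.198078.
Expected differing sites = pL ≈ 0.198078 × 964 = 190.947192 ≈ 191.

191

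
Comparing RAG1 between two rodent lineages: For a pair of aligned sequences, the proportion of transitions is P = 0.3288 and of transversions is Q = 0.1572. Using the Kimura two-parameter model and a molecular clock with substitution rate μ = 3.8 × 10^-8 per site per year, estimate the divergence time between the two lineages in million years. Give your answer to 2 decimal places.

Under the Kimura two-parameter model, d = −½ ln(1 − 2P − Q) − ¼ ln(1 − 2Q).
1 − 2P − Q = 0.1852, giving −½ ln(0.1852) = 0.843159.
1 − 2Q = 0.6856, giving −¼ ln(0.6856) = 0.094365.
d = 0.843159 + 0.094365 = 0.937524.
Under a molecular clock d = 2μt, so t = d/(2μ) = 0.937524 / (2 × 3.8 × 10^-8) = 12.34 million years.

12.34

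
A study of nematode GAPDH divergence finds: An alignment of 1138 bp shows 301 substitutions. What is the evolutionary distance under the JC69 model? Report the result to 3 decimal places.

0.326

p = 301/1138 ≈ 0.264499.
d = −(3/4) ln(1 − 4p/3) = −0.75 ln(1 − 0.352665) = −0.75 ln(0.647335)
  = −0.75 × (-0.434891) = 0.326168 substitutions/site.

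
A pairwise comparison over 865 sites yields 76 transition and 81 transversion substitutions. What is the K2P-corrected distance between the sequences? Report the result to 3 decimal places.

P = 76/865 ≈ 0.087861 and Q = 81/865 ≈ 0.093642.
Under the Kimura two-parameter model, d = −½ ln(1 − 2P − Q) − ¼ ln(1 − 2Q).
1 − 2P − Q = 0.730636, giving −½ ln(0.730636) = 0.156920.
1 − 2Q = 0.812716, giving −¼ ln(0.812716) = 0.051843.
d = 0.156920 + 0.051843 = 0.208763.

0.209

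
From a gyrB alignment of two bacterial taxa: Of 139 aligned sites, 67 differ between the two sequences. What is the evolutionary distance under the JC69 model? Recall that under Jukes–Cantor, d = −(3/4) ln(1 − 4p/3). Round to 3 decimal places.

0.772

p = 67/139 ≈ 0.482014.
d = −(3/4) ln(1 − 4p/3) = −0.75 ln(1 − 0.642685) = −0.75 ln(0.357315)
  = −0.75 × (-1.029138) = 0.771854 substitutions/site.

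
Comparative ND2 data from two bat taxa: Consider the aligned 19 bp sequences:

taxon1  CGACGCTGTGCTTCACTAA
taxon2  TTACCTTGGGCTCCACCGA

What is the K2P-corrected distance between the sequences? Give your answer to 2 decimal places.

0.67

Of 19 sites, 5 differences are transitions and 3 are transversions, so P = 5/19 ≈ 0.263158 and Q = 3/19 ≈ 0.157895.
Under the Kimura two-parameter model, d = −½ ln(1 − 2P − Q) − ¼ ln(1 − 2Q).
1 − 2P − Q = 0.315789, giving −½ ln(0.315789) = 0.576341.
1 − 2Q = 0.68421, giving −¼ ln(0.68421) = 0.094873.
d = 0.576341 + 0.094873 = 0.671214.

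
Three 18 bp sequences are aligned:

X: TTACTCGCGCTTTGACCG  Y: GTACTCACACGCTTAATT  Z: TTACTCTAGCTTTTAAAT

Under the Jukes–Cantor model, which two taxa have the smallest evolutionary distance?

X–Y: 9/18 differ, p = 0.500, d = 0.824.
X–Z: 6/18 differ, p = 0.333, d = 0.441.
Y–Z: 7/18 differ, p = 0.389, d = 0.548.
The smallest distance is between X and Z.

X and Z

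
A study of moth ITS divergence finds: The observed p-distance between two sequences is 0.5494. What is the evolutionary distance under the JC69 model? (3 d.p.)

d = −(3/4) ln(1 − 4p/3) = −0.75 ln(1 − 0.732533) = −0.75 ln(0.267467)
  = −0.75 × (-1.318759) = 0.989069 substitutions/site.

0.989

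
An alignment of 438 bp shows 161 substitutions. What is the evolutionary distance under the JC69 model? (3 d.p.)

p = 161/438 ≈ 0.36758.
d = −(3/4) ln(1 − 4p/3) = −0.75 ln(1 − 0.490107) = −0.75 ln(0.509893)
  = −0.75 × (-0.673554) = 0.505166 substitutions/site.

0.505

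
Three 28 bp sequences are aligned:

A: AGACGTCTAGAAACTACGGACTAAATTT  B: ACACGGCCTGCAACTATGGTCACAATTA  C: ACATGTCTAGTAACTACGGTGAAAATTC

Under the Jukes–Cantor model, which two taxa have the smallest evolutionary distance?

A and C

A–B: 10/28 differ, p = 0.357, d = 0.485.
A–C: 7/28 differ, p = 0.250, d = 0.304.
B–C: 9/28 differ, p = 0.321, d = 0.420.
The smallest distance is between A and C.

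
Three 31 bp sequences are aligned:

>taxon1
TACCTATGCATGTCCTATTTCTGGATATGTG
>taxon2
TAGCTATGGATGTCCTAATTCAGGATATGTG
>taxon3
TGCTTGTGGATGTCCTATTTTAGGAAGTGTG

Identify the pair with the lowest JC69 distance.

taxon1 and taxon2

taxon1–taxon2: 4/31 differ, p = 0.129, d = 0.142.
taxon1–taxon3: 8/31 differ, p = 0.258, d = 0.316.
taxon2–taxon3: 8/31 differ, p = 0.258, d = 0.316.
The smallest distance is between taxon1 and taxon2.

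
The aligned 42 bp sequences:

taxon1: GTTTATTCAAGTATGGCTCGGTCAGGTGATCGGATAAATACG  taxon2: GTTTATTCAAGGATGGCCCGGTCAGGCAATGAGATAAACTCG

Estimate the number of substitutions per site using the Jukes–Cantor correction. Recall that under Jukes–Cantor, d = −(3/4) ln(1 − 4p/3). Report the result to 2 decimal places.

The sequences differ at 8 of 42 sites (12, 18, 27, 28, 31, 32, 39, 40), so p = 8/42 ≈ 0.190476.
d = −(3/4) ln(1 − 4p/3) = −0.75 ln(1 − 0.253968) = −0.75 ln(0.746032)
  = −0.75 × (-0.292987) = 0.219740 substitutions/site.

0.22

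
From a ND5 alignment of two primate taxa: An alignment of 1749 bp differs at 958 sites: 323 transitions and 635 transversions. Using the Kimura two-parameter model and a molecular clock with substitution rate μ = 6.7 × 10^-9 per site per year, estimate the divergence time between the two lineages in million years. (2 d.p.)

73.35

P = 323/1749 ≈ 0.184677 and Q = 635/1749 ≈ 0.363065.
Under the Kimura two-parameter model, d = −½ ln(1 − 2P − Q) − ¼ ln(1 − 2Q).
1 − 2P − Q = 0.267581, giving −½ ln(0.267581) = 0.659166.
1 − 2Q = 0.27387, giving −¼ ln(0.27387) = 0.323775.
d = 0.659166 + 0.323775 = 0.982941.
Under a molecular clock d = 2μt, so t = d/(2μ) = 0.982941 / (2 × 6.7 × 10^-9) = 73.35 million years.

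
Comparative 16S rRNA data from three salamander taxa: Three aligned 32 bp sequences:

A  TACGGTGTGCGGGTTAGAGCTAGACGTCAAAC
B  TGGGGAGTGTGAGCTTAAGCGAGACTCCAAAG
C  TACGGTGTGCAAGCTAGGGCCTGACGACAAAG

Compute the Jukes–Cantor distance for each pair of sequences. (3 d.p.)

A–B: 12/32 sites differ → p = 0.375, d = −0.75 ln(1 − 0.5) = 0.519860 ≈ 0.520.
A–C: 8/32 sites differ → p = 0.25, d = −0.75 ln(1 − 0.333333) = 0.304098 ≈ 0.304.
B–C: 12/32 sites differ → p = 0.375, d = −0.75 ln(1 − 0.5) = 0.519860 ≈ 0.520.

d(A,B) = 0.520, d(A,C) = 0.304, d(B,C) = 0.520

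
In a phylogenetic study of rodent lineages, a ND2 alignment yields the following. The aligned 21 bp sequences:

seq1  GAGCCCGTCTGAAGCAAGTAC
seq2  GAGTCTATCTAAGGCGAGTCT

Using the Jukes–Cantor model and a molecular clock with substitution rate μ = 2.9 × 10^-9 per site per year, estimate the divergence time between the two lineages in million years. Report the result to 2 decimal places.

The sequences differ at 8 of 21 sites (4, 6, 7, 11, 13, 16, 20, 21), so p = 8/21 ≈ 0.380952.
d = −(3/4) ln(1 − 4p/3) = −0.75 ln(1 − 0.507936) = −0.75 ln(0.492064)
  = −0.75 × (-0.709146) = 0.531860 substitutions/site.
Under a molecular clock d = 2μt, so t = d/(2μ) = 0.531860 / (2 × 2.9 × 10^-9) = 91.70 million years.

91.70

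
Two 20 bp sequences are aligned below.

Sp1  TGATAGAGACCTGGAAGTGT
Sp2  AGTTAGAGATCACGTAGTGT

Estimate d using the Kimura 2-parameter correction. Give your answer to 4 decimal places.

Of 20 sites, 1 differences are transitions and 5 are transversions, so P = 1/20 = 0.05 and Q = 5/20 = 0.25.
Under the Kimura two-parameter model, d = −½ ln(1 − 2P − Q) − ¼ ln(1 − 2Q).
1 − 2P − Q = 0.65, giving −½ ln(0.65) = 0.215391.
1 − 2Q = 0.5, giving −¼ ln(0.5) = 0.173287.
d = 0.215391 + 0.173287 = 0.388678.

0.3887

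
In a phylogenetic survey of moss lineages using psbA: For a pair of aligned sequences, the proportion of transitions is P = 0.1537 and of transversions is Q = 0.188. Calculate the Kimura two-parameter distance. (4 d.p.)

Under the Kimura two-parameter model, d = −½ ln(1 − 2P − Q) − ¼ ln(1 − 2Q).
1 − 2P − Q = 0.5046, giving −½ ln(0.5046) = 0.341995.
1 − 2Q = 0.624, giving −¼ ln(0.624) = 0.117901.
d = 0.341995 + 0.117901 = 0.459896.

0.4599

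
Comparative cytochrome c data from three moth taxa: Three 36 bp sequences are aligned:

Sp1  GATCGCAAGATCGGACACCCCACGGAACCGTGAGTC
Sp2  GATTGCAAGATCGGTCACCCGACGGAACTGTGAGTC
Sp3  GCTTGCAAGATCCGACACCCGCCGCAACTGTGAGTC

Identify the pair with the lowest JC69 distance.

Sp1–Sp2: 4/36 differ, p = 0.111, d = 0.120.
Sp1–Sp3: 7/36 differ, p = 0.194, d = 0.225.
Sp2–Sp3: 5/36 differ, p = 0.139, d = 0.154.
The smallest distance is between Sp1 and Sp2.

Sp1 and Sp2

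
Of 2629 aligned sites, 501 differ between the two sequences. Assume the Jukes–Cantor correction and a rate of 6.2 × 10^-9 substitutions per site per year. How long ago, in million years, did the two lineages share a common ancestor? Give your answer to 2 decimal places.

p = 501/2629 ≈ 0.190567.
d = −(3/4) ln(1 − 4p/3) = −0.75 ln(1 − 0.254089) = −0.75 ln(0.745911)
  = −0.75 × (-0.293149) = 0.219862 substitutions/site.
Under a molecular clock d = 2μt, so t = d/(2μ) = 0.219862 / (2 × 6.2 × 10^-9) = 17.73 million years.

17.73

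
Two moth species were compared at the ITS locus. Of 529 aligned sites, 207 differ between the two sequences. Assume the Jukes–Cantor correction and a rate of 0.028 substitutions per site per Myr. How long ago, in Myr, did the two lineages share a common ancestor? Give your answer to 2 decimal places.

p = 207/529 ≈ 0.391304.
d = −(3/4) ln(1 − 4p/3) = −0.75 ln(1 − 0.521739) = −0.75 ln(0.478261)
  = −0.75 × (-0.737599) = 0.553199 substitutions/site.
Under a molecular clock d = 2μt, so t = d/(2μ) = 0.553199 / (2 × 0.028) = 9.88 Myr.

9.88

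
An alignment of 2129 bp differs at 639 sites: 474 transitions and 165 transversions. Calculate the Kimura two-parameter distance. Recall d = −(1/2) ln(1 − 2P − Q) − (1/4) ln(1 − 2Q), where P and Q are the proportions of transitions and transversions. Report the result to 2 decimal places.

0.41

P = 474/2129 ≈ 0.22264 and Q = 165/2129 ≈ 0.077501.
Under the Kimura two-parameter model, d = −½ ln(1 − 2P − Q) − ¼ ln(1 − 2Q).
1 − 2P − Q = 0.477219, giving −½ ln(0.477219) = 0.369890.
1 − 2Q = 0.844998, giving −¼ ln(0.844998) = 0.042105.
d = 0.369890 + 0.042105 = 0.411995.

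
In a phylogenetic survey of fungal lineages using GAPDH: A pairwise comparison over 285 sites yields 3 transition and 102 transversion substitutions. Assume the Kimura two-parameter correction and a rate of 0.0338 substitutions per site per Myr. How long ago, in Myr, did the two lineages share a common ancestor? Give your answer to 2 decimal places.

8.18

P = 3/285 ≈ 0.010526 and Q = 102/285 ≈ 0.357895.
Under the Kimura two-parameter model, d = −½ ln(1 − 2P − Q) − ¼ ln(1 − 2Q).
1 − 2P − Q = 0.621053, giving −½ ln(0.621053) = 0.238169.
1 − 2Q = 0.28421, giving −¼ ln(0.28421) = 0.314510.
d = 0.238169 + 0.314510 = 0.552679.
Under a molecular clock d = 2μt, so t = d/(2μ) = 0.552679 / (2 × 0.0338) = 8.18 Myr.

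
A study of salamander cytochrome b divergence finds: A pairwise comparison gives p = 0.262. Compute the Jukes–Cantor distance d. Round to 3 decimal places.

0.322

d = −(3/4) ln(1 − 4p/3) = −0.75 ln(1 − 0.349333) = −0.75 ln(0.650667)
  = −0.75 × (-0.429757) = 0.322318 substitutions/site.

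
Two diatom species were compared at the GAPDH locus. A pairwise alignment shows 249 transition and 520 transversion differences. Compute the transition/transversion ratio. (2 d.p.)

0.48

R = 249/520 = 0.478846… ≈ 0.48 (to 2 d.p.).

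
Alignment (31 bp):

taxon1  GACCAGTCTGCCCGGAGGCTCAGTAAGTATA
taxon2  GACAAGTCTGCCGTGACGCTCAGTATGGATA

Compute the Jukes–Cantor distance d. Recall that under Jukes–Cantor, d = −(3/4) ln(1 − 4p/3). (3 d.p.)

0.224

The sequences differ at 6 of 31 sites (4, 13, 14, 17, 26, 28), so p = 6/31 ≈ 0.193548.
d = −(3/4) ln(1 − 4p/3) = −0.75 ln(1 − 0.258064) = −0.75 ln(0.741936)
  = −0.75 × (-0.298492) = 0.223869 substitutions/site.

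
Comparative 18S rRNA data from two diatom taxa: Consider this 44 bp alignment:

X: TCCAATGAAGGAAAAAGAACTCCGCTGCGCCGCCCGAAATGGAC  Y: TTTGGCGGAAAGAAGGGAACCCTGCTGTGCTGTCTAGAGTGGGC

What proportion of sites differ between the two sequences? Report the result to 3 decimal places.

0.477

The sequences differ at 21 of 44 positions.
p = 21/44 = 0.477272… ≈ 0.477 (to 3 d.p.).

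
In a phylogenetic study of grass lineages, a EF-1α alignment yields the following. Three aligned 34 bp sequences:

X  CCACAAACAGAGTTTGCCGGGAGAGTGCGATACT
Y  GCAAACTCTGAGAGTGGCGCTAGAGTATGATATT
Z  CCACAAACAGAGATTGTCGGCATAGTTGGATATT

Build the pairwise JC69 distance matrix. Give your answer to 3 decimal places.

X–Y: 13/34 sites differ → p ≈ 0.382353, d = −0.75 ln(1 − 0.509804) = 0.534712 ≈ 0.535.
X–Z: 7/34 sites differ → p ≈ 0.205882, d = −0.75 ln(1 − 0.274509) = 0.240680 ≈ 0.241.
Y–Z: 12/34 sites differ → p ≈ 0.352941, d = −0.75 ln(1 − 0.470588) = 0.476991 ≈ 0.477.

d(X,Y) = 0.535, d(X,Z) = 0.241, d(Y,Z) = 0.477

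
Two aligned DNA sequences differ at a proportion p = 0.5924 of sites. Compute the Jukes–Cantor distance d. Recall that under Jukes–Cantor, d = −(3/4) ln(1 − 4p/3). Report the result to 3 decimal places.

d = −(3/4) ln(1 − 4p/3) = −0.75 ln(1 − 0.789867) = −0.75 ln(0.210133)
  = −0.75 × (-1.560015) = 1.170011 substitutions/site.

1.170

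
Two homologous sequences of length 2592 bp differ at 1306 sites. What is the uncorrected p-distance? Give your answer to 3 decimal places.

p = 1306/2592 = 0.503858… ≈ 0.504 (to 3 d.p.).

0.504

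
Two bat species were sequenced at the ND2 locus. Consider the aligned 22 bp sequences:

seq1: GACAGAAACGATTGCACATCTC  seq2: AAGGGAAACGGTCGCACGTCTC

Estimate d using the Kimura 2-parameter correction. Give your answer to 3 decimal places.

Of 22 sites, 5 differences are transitions and 1 are transversions, so P = 5/22 ≈ 0.227273 and Q = 1/22 ≈ 0.045455.
Under the Kimura two-parameter model, d = −½ ln(1 − 2P − Q) − ¼ ln(1 − 2Q).
1 − 2P − Q = 0.499999, giving −½ ln(0.499999) = 0.346575.
1 − 2Q = 0.90909, giving −¼ ln(0.90909) = 0.023828.
d = 0.346575 + 0.023828 = 0.370403.

0.370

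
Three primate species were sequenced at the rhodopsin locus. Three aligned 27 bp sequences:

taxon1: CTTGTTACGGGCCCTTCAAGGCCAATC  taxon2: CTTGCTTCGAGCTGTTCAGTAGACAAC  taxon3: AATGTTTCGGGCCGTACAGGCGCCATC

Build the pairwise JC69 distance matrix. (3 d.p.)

d(taxon1,taxon2) = 0.673, d(taxon1,taxon3) = 0.441, d(taxon2,taxon3) = 0.511

taxon1–taxon2: 12/27 sites differ → p ≈ 0.444444, d = −0.75 ln(1 − 0.592592) = 0.673455 ≈ 0.673.
taxon1–taxon3: 9/27 sites differ → p ≈ 0.333333, d = −0.75 ln(1 − 0.444444) = 0.440839 ≈ 0.441.
taxon2–taxon3: 10/27 sites differ → p ≈ 0.37037, d = −0.75 ln(1 − 0.493827) = 0.510658 ≈ 0.511.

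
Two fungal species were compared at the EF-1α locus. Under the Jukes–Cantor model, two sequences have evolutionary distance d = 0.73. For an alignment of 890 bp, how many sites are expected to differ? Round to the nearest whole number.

415

Invert JC69: p = (3/4)(1 − e^(−4d/3)) = 0.75 × (1 − e^(-0.973333)) = 0.75 × (1 − 0.377822) = 0.466634.
Expected differing sites = pL ≈ 0.466634 × 890 = 415.30426 ≈ 415.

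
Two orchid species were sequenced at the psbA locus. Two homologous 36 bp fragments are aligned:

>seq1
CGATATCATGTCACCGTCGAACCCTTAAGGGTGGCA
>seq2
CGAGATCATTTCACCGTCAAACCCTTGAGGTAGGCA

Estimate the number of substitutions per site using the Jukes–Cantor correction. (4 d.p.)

The sequences differ at 6 of 36 sites (4, 10, 19, 27, 31, 32), so p = 6/36 ≈ 0.166667.
d = −(3/4) ln(1 − 4p/3) = −0.75 ln(1 − 0.222223) = −0.75 ln(0.777777)
  = −0.75 × (-0.251315) = 0.188486 substitutions/site.

0.1885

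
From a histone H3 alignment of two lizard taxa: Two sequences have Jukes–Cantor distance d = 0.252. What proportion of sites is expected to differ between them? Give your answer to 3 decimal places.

p = (3/4)(1 − e^(−4d/3)) = 0.75 × (1 − e^(-0.336)) = 0.75 × (1 − 0.714623) = 0.214033.

0.214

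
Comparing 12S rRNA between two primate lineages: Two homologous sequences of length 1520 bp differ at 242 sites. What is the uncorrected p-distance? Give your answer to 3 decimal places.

0.159

p = 242/1520 = 0.159210… ≈ 0.159 (to 3 d.p.).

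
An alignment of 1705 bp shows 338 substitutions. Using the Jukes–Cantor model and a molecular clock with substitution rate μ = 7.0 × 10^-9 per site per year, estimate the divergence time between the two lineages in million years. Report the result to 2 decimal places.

p = 338/1705 ≈ 0.19824.
d = −(3/4) ln(1 − 4p/3) = −0.75 ln(1 − 0.26432) = −0.75 ln(0.73568)
  = −0.75 × (-0.306960) = 0.230220 substitutions/site.
Under a molecular clock d = 2μt, so t = d/(2μ) = 0.230220 / (2 × 7.0 × 10^-9) = 16.44 million years.

16.44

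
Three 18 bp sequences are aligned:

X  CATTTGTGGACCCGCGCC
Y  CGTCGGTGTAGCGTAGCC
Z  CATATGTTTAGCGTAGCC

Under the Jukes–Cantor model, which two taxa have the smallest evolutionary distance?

X–Y: 8/18 differ, p = 0.444, d = 0.673.
X–Z: 7/18 differ, p = 0.389, d = 0.548.
Y–Z: 4/18 differ, p = 0.222, d = 0.264.
The smallest distance is between Y and Z.

Y and Z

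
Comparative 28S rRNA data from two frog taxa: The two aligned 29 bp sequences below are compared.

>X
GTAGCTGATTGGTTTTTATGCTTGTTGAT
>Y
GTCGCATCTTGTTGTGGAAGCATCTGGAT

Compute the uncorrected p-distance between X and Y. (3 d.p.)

The sequences differ at 12 of 29 positions.
p = 12/29 = 0.413793… ≈ 0.414 (to 3 d.p.).

0.414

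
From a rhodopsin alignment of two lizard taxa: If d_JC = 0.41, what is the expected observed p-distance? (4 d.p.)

0.3158

p = (3/4)(1 − e^(−4d/3)) = 0.75 × (1 − e^(-0.546667)) = 0.75 × (1 − 0.578876) = 0.315843.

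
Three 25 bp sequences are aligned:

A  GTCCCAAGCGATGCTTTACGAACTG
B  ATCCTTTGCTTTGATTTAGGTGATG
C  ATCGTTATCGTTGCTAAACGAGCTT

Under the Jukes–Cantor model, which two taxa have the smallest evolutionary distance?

A–B: 11/25 differ, p = 0.440, d = 0.663.
A–C: 10/25 differ, p = 0.400, d = 0.572.
B–C: 11/25 differ, p = 0.440, d = 0.663.
The smallest distance is between A and C.

A and C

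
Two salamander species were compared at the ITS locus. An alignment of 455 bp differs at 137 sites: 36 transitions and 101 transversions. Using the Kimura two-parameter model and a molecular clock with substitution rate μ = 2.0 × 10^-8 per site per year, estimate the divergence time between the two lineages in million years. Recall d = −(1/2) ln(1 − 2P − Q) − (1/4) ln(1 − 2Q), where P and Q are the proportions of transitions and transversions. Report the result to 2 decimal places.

P = 36/455 ≈ 0.079121 and Q = 101/455 ≈ 0.221978.
Under the Kimura two-parameter model, d = −½ ln(1 − 2P − Q) − ¼ ln(1 − 2Q).
1 − 2P − Q = 0.61978, giving −½ ln(0.61978) = 0.239195.
1 − 2Q = 0.556044, giving −¼ ln(0.556044) = 0.146727.
d = 0.239195 + 0.146727 = 0.385922.
Under a molecular clock d = 2μt, so t = d/(2μ) = 0.385922 / (2 × 2.0 × 10^-8) = 9.65 million years.

9.65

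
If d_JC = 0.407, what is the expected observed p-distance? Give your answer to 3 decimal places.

0.314

p = (3/4)(1 − e^(−4d/3)) = 0.75 × (1 − e^(-0.542667)) = 0.75 × (1 − 0.581196) = 0.314103.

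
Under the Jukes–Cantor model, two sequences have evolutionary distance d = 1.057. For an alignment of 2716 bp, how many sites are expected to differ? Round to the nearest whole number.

Invert JC69: p = (3/4)(1 − e^(−4d/3)) = 0.75 × (1 − e^(-1.409333)) = 0.75 × (1 − 0.244306) = 0.566771.
Expected differing sites = pL ≈ 0.566771 × 2716 = 1539.350036 ≈ 1539.

1539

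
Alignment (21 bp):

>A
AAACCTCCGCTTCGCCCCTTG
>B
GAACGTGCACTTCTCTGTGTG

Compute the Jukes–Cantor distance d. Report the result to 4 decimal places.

The sequences differ at 9 of 21 sites (1, 5, 7, 9, 14, 16, 17, 18, 19), so p = 9/21 ≈ 0.428571.
d = −(3/4) ln(1 − 4p/3) = −0.75 ln(1 − 0.571428) = −0.75 ln(0.428572)
  = −0.75 × (-0.847297) = 0.635473 substitutions/site.

0.6355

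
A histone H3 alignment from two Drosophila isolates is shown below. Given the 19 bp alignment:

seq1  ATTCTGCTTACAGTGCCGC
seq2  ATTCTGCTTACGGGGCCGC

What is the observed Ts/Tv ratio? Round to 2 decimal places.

Transitions are A↔G and C↔T; transversions are all other mismatches.
Transitions: 1. Transversions: 1.
R = 1/1 = 1.00.

1.00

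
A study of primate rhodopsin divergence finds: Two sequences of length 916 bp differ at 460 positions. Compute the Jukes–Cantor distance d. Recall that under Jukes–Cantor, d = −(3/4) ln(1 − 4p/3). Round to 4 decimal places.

0.8305

p = 460/916 ≈ 0.502183.
d = −(3/4) ln(1 − 4p/3) = −0.75 ln(1 − 0.669577) = −0.75 ln(0.330423)
  = −0.75 × (-1.107382) = 0.830537 substitutions/site.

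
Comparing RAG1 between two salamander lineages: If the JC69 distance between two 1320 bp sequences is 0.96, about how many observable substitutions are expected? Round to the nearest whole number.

715

Invert JC69: p = (3/4)(1 − e^(−4d/3)) = 0.75 × (1 − e^(-1.28)) = 0.75 × (1 − 0.278037) = 0.541472.
Expected differing sites = pL ≈ 0.541472 × 1320 = 714.74304 ≈ 715.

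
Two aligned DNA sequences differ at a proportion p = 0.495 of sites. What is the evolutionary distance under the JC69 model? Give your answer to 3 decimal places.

0.809

d = −(3/4) ln(1 − 4p/3) = −0.75 ln(1 − 0.66) = −0.75 ln(0.34)
  = −0.75 × (-1.078810) = 0.809108 substitutions/site.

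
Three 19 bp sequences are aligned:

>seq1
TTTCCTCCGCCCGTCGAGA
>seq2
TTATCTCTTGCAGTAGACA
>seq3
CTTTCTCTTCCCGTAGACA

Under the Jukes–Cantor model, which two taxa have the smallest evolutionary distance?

seq1–seq2: 8/19 differ, p = 0.421, d = 0.618.
seq1–seq3: 6/19 differ, p = 0.316, d = 0.410.
seq2–seq3: 4/19 differ, p = 0.211, d = 0.247.
The smallest distance is between seq2 and seq3.

seq2 and seq3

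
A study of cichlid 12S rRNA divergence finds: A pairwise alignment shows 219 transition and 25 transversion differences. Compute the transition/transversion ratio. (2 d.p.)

8.76

R = 219/25 = 8.76.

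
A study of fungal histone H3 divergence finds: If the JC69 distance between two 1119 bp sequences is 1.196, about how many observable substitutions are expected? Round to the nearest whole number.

669

Invert JC69: p = (3/4)(1 − e^(−4d/3)) = 0.75 × (1 − e^(-1.594667)) = 0.75 × (1 − 0.202976) = 0.597768.
Expected differing sites = pL ≈ 0.597768 × 1119 = 668.902392 ≈ 669.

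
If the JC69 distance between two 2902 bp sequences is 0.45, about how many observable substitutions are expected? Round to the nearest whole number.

Invert JC69: p = (3/4)(1 − e^(−4d/3)) = 0.75 × (1 − e^(-0.6)) = 0.75 × (1 − 0.548812) = 0.338391.
Expected differing sites = pL ≈ 0.338391 × 2902 = 982.010682 ≈ 982.

982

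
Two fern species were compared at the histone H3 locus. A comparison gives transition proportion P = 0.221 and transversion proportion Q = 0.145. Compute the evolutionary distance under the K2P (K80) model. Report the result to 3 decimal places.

0.528

Under the Kimura two-parameter model, d = −½ ln(1 − 2P − Q) − ¼ ln(1 − 2Q).
1 − 2P − Q = 0.413, giving −½ ln(0.413) = 0.442154.
1 − 2Q = 0.71, giving −¼ ln(0.71) = 0.085623.
d = 0.442154 + 0.085623 = 0.527777.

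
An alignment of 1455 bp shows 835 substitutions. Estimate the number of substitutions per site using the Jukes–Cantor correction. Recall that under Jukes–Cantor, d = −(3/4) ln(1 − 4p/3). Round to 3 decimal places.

1.087

p = 835/1455 ≈ 0.573883.
d = −(3/4) ln(1 − 4p/3) = −0.75 ln(1 − 0.765177) = −0.75 ln(0.234823)
  = −0.75 × (-1.448923) = 1.086692 substitutions/site.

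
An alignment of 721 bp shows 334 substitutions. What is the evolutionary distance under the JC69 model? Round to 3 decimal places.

p = 334/721 ≈ 0.463245.
d = −(3/4) ln(1 − 4p/3) = −0.75 ln(1 − 0.61766) = −0.75 ln(0.38234)
  = −0.75 × (-0.961445) = 0.721084 substitutions/site.

0.721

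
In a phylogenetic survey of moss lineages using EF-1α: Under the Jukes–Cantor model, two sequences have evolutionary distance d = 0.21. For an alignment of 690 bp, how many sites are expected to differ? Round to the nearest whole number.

126

Invert JC69: p = (3/4)(1 − e^(−4d/3)) = 0.75 × (1 − e^(-0.28)) = 0.75 × (1 − 0.755784) = 0.183162.
Expected differing sites = pL ≈ 0.183162 × 690 = 126.38178 ≈ 126.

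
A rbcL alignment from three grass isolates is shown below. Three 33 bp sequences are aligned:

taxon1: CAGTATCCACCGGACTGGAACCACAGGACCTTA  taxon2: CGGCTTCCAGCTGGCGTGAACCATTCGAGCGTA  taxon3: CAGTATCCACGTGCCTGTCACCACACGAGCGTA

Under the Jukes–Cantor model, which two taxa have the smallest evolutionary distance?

taxon1–taxon2: 13/33 differ, p = 0.394, d = 0.559.
taxon1–taxon3: 8/33 differ, p = 0.242, d = 0.293.
taxon2–taxon3: 12/33 differ, p = 0.364, d = 0.497.
The smallest distance is between taxon1 and taxon3.

taxon1 and taxon3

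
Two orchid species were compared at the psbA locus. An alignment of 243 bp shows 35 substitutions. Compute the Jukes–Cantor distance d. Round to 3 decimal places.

0.160

p = 35/243 ≈ 0.144033.
d = −(3/4) ln(1 − 4p/3) = −0.75 ln(1 − 0.192044) = −0.75 ln(0.807956)
  = −0.75 × (-0.213248) = 0.159936 substitutions/site.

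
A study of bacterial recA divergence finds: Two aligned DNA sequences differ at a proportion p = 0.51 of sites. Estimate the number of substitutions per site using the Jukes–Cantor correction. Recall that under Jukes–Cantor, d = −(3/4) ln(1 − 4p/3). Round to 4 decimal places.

0.8546

d = −(3/4) ln(1 − 4p/3) = −0.75 ln(1 − 0.68) = −0.75 ln(0.32)
  = −0.75 × (-1.139434) = 0.854576 substitutions/site.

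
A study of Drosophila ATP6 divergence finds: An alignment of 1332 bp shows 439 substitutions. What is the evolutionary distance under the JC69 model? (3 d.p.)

p = 439/1332 ≈ 0.32958.
d = −(3/4) ln(1 − 4p/3) = −0.75 ln(1 − 0.43944) = −0.75 ln(0.56056)
  = −0.75 × (-0.578819) = 0.434114 substitutions/site.

0.434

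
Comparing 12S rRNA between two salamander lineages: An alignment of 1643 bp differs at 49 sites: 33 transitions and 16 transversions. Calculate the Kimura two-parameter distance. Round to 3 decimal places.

0.031

P = 33/1643 ≈ 0.020085 and Q = 16/1643 ≈ 0.009738.
Under the Kimura two-parameter model, d = −½ ln(1 − 2P − Q) − ¼ ln(1 − 2Q).
1 − 2P − Q = 0.950092, giving −½ ln(0.950092) = 0.025598.
1 − 2Q = 0.980524, giving −¼ ln(0.980524) = 0.004917.
d = 0.025598 + 0.004917 = 0.030515.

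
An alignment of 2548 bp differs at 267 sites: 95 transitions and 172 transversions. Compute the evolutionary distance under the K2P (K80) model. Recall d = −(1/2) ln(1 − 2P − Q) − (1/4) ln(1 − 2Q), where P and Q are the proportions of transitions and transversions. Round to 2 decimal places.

0.11

P = 95/2548 ≈ 0.037284 and Q = 172/2548 ≈ 0.067504.
Under the Kimura two-parameter model, d = −½ ln(1 − 2P − Q) − ¼ ln(1 − 2Q).
1 − 2P − Q = 0.857928, giving −½ ln(0.857928) = 0.076618.
1 − 2Q = 0.864992, giving −¼ ln(0.864992) = 0.036259.
d = 0.076618 + 0.036259 = 0.112877.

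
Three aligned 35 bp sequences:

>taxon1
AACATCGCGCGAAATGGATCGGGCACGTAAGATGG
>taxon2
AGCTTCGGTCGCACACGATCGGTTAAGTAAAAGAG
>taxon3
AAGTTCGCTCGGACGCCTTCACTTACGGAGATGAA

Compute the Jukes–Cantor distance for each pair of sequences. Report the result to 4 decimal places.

taxon1–taxon2: 14/35 sites differ → p = 0.4, d = −0.75 ln(1 − 0.533333) = 0.571605 ≈ 0.5716.
taxon1–taxon3: 20/35 sites differ → p ≈ 0.571429, d = −0.75 ln(1 − 0.761905) = 1.076314 ≈ 1.0763.
taxon2–taxon3: 14/35 sites differ → p = 0.4, d = −0.75 ln(1 − 0.533333) = 0.571605 ≈ 0.5716.

d(taxon1,taxon2) = 0.5716, d(taxon1,taxon3) = 1.0763, d(taxon2,taxon3) = 0.5716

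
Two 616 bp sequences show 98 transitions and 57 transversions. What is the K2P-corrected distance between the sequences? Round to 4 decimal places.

0.3156

P = 98/616 ≈ 0.159091 and Q = 57/616 ≈ 0.092532.
Under the Kimura two-parameter model, d = −½ ln(1 − 2P − Q) − ¼ ln(1 − 2Q).
1 − 2P − Q = 0.589286, giving −½ ln(0.589286) = 0.264422.
1 − 2Q = 0.814936, giving −¼ ln(0.814936) = 0.051161.
d = 0.264422 + 0.051161 = 0.315583.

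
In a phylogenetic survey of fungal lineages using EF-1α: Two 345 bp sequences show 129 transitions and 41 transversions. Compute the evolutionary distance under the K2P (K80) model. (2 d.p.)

1.08

P = 129/345 ≈ 0.373913 and Q = 41/345 ≈ 0.118841.
Under the Kimura two-parameter model, d = −½ ln(1 − 2P − Q) − ¼ ln(1 − 2Q).
1 − 2P − Q = 0.133333, giving −½ ln(0.133333) = 1.007453.
1 − 2Q = 0.762318, giving −¼ ln(0.762318) = 0.067848.
d = 1.007453 + 0.067848 = 1.075301.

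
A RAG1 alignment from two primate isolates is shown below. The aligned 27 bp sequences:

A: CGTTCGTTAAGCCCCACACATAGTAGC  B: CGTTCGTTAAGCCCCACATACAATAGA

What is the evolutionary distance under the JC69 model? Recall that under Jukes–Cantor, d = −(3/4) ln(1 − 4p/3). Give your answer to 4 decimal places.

The sequences differ at 4 of 27 sites (19, 21, 23, 27), so p = 4/27 ≈ 0.148148.
d = −(3/4) ln(1 − 4p/3) = −0.75 ln(1 − 0.197531) = −0.75 ln(0.802469)
  = −0.75 × (-0.220062) = 0.165047 substitutions/site.

0.1650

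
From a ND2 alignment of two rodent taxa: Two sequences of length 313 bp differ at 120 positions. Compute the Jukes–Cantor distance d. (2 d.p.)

p = 120/313 ≈ 0.383387.
d = −(3/4) ln(1 − 4p/3) = −0.75 ln(1 − 0.511183) = −0.75 ln(0.488817)
  = −0.75 × (-0.715767) = 0.536825 substitutions/site.

0.54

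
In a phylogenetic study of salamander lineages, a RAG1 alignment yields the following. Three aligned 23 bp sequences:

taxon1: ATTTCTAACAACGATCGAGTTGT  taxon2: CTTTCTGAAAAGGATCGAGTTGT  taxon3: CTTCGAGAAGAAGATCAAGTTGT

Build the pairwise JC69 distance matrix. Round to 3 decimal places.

d(taxon1,taxon2) = 0.198, d(taxon1,taxon3) = 0.553, d(taxon2,taxon3) = 0.321

taxon1–taxon2: 4/23 sites differ → p ≈ 0.173913, d = −0.75 ln(1 − 0.231884) = 0.197861 ≈ 0.198.
taxon1–taxon3: 9/23 sites differ → p ≈ 0.391304, d = −0.75 ln(1 − 0.521739) = 0.553199 ≈ 0.553.
taxon2–taxon3: 6/23 sites differ → p ≈ 0.26087, d = −0.75 ln(1 − 0.347827) = 0.320584 ≈ 0.321.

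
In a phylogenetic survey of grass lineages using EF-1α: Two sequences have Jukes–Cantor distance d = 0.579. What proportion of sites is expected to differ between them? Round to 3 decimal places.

0.403

p = (3/4)(1 − e^(−4d/3)) = 0.75 × (1 − e^(-0.772)) = 0.75 × (1 − 0.462088) = 0.403434.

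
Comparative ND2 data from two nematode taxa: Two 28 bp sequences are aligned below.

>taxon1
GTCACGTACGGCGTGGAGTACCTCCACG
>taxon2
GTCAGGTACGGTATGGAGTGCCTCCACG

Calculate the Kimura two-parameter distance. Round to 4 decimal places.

Of 28 sites, 3 differences are transitions and 1 are transversions, so P = 3/28 ≈ 0.107143 and Q = 1/28 ≈ 0.035714.
Under the Kimura two-parameter model, d = −½ ln(1 − 2P − Q) − ¼ ln(1 − 2Q).
1 − 2P − Q = 0.75, giving −½ ln(0.75) = 0.143841.
1 − 2Q = 0.928572, giving −¼ ln(0.928572) = 0.018527.
d = 0.143841 + 0.018527 = 0.162368.

0.1624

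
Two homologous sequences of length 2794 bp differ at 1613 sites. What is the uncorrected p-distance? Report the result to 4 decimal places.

p = 1613/2794 = 0.577308… ≈ 0.5773 (to 4 d.p.).

0.5773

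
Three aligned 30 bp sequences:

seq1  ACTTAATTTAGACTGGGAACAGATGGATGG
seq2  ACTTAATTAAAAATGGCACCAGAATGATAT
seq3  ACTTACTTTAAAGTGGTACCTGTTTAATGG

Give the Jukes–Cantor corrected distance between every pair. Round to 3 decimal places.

d(seq1,seq2) = 0.383, d(seq1,seq3) = 0.383, d(seq2,seq3) = 0.441

seq1–seq2: 9/30 sites differ → p = 0.3, d = −0.75 ln(1 − 0.4) = 0.383119 ≈ 0.383.
seq1–seq3: 9/30 sites differ → p = 0.3, d = −0.75 ln(1 − 0.4) = 0.383119 ≈ 0.383.
seq2–seq3: 10/30 sites differ → p ≈ 0.333333, d = −0.75 ln(1 − 0.444444) = 0.440839 ≈ 0.441.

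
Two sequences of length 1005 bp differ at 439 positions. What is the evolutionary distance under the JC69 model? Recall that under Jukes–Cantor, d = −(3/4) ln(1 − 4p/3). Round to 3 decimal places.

0.655

p = 439/1005 ≈ 0.436816.
d = −(3/4) ln(1 − 4p/3) = −0.75 ln(1 − 0.582421) = −0.75 ln(0.417579)
  = −0.75 × (-0.873282) = 0.654962 substitutions/site.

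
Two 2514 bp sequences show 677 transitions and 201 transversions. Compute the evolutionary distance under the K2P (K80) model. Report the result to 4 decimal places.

P = 677/2514 ≈ 0.269292 and Q = 201/2514 ≈ 0.079952.
Under the Kimura two-parameter model, d = −½ ln(1 − 2P − Q) − ¼ ln(1 − 2Q).
1 − 2P − Q = 0.381464, giving −½ ln(0.381464) = 0.481869.
1 − 2Q = 0.840096, giving −¼ ln(0.840096) = 0.043560.
d = 0.481869 + 0.043560 = 0.525429.

0.5254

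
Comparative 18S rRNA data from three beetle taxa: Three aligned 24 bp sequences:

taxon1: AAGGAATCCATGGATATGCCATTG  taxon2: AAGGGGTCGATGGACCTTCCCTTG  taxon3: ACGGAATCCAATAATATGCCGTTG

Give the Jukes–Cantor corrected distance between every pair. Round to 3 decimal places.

taxon1–taxon2: 7/24 sites differ → p ≈ 0.291667, d = −0.75 ln(1 − 0.388889) = 0.369358 ≈ 0.369.
taxon1–taxon3: 5/24 sites differ → p ≈ 0.208333, d = −0.75 ln(1 − 0.277777) = 0.244066 ≈ 0.244.
taxon2–taxon3: 11/24 sites differ → p ≈ 0.458333, d = −0.75 ln(1 − 0.611111) = 0.708346 ≈ 0.708.

d(taxon1,taxon2) = 0.369, d(taxon1,taxon3) = 0.244, d(taxon2,taxon3) = 0.708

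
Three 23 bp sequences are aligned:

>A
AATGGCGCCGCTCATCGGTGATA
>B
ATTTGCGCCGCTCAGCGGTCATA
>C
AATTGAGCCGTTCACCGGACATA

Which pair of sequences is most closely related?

A and B

A–B: 4/23 differ, p = 0.174, d = 0.198.
A–C: 6/23 differ, p = 0.261, d = 0.321.
B–C: 5/23 differ, p = 0.217, d = 0.257.
The smallest distance is between A and B.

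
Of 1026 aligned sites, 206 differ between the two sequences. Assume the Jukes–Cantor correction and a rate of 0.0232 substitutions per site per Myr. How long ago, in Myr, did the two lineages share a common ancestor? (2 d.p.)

p = 206/1026 ≈ 0.20078.
d = −(3/4) ln(1 − 4p/3) = −0.75 ln(1 − 0.267707) = −0.75 ln(0.732293)
  = −0.75 × (-0.311575) = 0.233681 substitutions/site.
Under a molecular clock d = 2μt, so t = d/(2μ) = 0.233681 / (2 × 0.0232) = 5.04 Myr.

5.04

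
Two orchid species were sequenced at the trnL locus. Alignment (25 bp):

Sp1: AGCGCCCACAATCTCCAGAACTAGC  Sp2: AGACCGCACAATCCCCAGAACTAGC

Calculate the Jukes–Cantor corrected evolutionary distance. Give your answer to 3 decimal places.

0.180

The sequences differ at 4 of 25 sites (3, 4, 6, 14), so p = 4/25 = 0.16.
d = −(3/4) ln(1 − 4p/3) = −0.75 ln(1 − 0.213333) = −0.75 ln(0.786667)
  = −0.75 × (-0.239950) = 0.179963 substitutions/site.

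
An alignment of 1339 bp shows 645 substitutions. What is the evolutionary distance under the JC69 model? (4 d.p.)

p = 645/1339 ≈ 0.481703.
d = −(3/4) ln(1 − 4p/3) = −0.75 ln(1 − 0.642271) = −0.75 ln(0.357729)
  = −0.75 × (-1.027980) = 0.770985 substitutions/site.

0.7710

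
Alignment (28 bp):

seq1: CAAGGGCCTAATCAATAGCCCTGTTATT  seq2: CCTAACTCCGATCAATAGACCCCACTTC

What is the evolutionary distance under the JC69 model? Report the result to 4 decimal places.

The sequences differ at 15 of 28 sites, so p = 15/28 ≈ 0.535714.
d = −(3/4) ln(1 − 4p/3) = −0.75 ln(1 − 0.714285) = −0.75 ln(0.285715)
  = −0.75 × (-1.252760) = 0.939570 substitutions/site.

0.9396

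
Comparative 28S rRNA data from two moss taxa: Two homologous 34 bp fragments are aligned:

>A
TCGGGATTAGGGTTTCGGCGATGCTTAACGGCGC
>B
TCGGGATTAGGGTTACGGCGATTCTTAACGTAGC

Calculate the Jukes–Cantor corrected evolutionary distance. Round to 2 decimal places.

0.13

The sequences differ at 4 of 34 sites (15, 23, 31, 32), so p = 4/34 ≈ 0.117647.
d = −(3/4) ln(1 − 4p/3) = −0.75 ln(1 − 0.156863) = −0.75 ln(0.843137)
  = −0.75 × (-0.170626) = 0.127970 substitutions/site.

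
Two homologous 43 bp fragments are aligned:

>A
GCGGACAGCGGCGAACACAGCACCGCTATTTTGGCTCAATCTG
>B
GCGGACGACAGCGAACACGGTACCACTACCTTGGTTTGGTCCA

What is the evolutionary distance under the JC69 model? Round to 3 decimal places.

The sequences differ at 14 of 43 sites, so p = 14/43 ≈ 0.325581.
d = −(3/4) ln(1 − 4p/3) = −0.75 ln(1 − 0.434108) = −0.75 ln(0.565892)
  = −0.75 × (-0.569352) = 0.427014 substitutions/site.

0.427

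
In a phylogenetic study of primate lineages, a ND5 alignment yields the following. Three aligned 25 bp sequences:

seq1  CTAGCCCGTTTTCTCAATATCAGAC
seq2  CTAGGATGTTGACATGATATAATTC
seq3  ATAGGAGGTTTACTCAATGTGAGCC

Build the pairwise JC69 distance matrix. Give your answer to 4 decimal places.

d(seq1,seq2) = 0.6626, d(seq1,seq3) = 0.4172, d(seq2,seq3) = 0.5716

seq1–seq2: 11/25 sites differ → p = 0.44, d = −0.75 ln(1 − 0.586667) = 0.662626 ≈ 0.6626.
seq1–seq3: 8/25 sites differ → p = 0.32, d = −0.75 ln(1 − 0.426667) = 0.417216 ≈ 0.4172.
seq2–seq3: 10/25 sites differ → p = 0.4, d = −0.75 ln(1 − 0.533333) = 0.571605 ≈ 0.5716.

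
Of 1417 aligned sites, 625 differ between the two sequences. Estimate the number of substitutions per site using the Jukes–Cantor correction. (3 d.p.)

p = 625/1417 ≈ 0.441073.
d = −(3/4) ln(1 − 4p/3) = −0.75 ln(1 − 0.588097) = −0.75 ln(0.411903)
  = −0.75 × (-0.886967) = 0.665225 substitutions/site.

0.665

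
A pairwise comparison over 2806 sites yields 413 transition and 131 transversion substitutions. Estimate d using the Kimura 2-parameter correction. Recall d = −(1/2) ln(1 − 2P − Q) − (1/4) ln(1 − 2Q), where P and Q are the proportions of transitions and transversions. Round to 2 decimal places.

P = 413/2806 ≈ 0.147185 and Q = 131/2806 ≈ 0.046686.
Under the Kimura two-parameter model, d = −½ ln(1 − 2P − Q) − ¼ ln(1 − 2Q).
1 − 2P − Q = 0.658944, giving −½ ln(0.658944) = 0.208558.
1 − 2Q = 0.906628, giving −¼ ln(0.906628) = 0.024506.
d = 0.208558 + 0.024506 = 0.233064.

0.23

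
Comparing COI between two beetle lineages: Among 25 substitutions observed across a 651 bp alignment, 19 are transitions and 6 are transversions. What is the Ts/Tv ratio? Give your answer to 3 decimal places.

R = 19/6 = 3.166666… ≈ 3.167 (to 3 d.p.).

3.167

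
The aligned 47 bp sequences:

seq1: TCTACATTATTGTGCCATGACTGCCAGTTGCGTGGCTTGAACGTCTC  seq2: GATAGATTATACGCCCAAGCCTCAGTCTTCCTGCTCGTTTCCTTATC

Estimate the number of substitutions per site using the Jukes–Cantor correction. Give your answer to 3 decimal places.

The sequences differ at 25 of 47 sites, so p = 25/47 ≈ 0.531915.
d = −(3/4) ln(1 − 4p/3) = −0.75 ln(1 − 0.70922) = −0.75 ln(0.29078)
  = −0.75 × (-1.235188) = 0.926391 substitutions/site.

0.926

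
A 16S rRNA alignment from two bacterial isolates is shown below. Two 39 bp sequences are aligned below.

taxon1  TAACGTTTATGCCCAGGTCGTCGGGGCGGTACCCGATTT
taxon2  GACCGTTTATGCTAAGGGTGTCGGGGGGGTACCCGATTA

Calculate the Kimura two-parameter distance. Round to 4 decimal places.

0.2401

Of 39 sites, 2 differences are transitions and 6 are transversions, so P = 2/39 ≈ 0.051282 and Q = 6/39 ≈ 0.153846.
Under the Kimura two-parameter model, d = −½ ln(1 − 2P − Q) − ¼ ln(1 − 2Q).
1 − 2P − Q = 0.74359, giving −½ ln(0.74359) = 0.148133.
1 − 2Q = 0.692308, giving −¼ ln(0.692308) = 0.091931.
d = 0.148133 + 0.091931 = 0.240064.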